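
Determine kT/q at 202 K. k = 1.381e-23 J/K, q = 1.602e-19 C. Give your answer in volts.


Step 1: kT = 1.381e-23 * 202 = 2.78962e-21 J
Step 2: Vt = kT/q = 2.78962e-21 / 1.602e-19
Step 3: Vt = 0.01741 V

0.01741


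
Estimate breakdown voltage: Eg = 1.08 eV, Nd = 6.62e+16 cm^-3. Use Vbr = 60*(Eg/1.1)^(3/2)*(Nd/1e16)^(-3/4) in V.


Step 1: Eg/1.1 = 1.08/1.1 = 0.981818
Step 2: (Eg/1.1)^1.5 = 0.981818^1.5 = 0.972851
Step 3: (Nd/1e16)^(-0.75) = (6.62)^(-0.75) = 0.242302
Step 4: Vbr = 60 * 0.972851 * 0.242302 = 14.1 V

14.1


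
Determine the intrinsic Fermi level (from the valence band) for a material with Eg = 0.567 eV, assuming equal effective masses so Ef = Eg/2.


Step 1: For an intrinsic semiconductor, the Fermi level sits at midgap.
Step 2: Ef = Eg / 2 = 0.567 / 2 = 0.2835 eV

0.2835


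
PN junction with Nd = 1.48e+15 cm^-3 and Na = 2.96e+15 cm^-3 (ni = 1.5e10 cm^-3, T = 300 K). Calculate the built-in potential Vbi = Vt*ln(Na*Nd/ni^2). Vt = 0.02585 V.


Step 1: Compute Na*Nd/ni^2 = 2.96e+15 * 1.48e+15 / (1.5e10)^2 = 1.9470e+10
Step 2: ln(1.9470e+10) = 23.6921
Step 3: Vbi = 0.02585 * 23.6921 = 0.612 V

0.612


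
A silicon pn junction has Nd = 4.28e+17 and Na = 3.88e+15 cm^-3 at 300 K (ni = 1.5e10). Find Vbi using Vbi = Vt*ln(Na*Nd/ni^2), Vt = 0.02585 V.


Step 1: Compute Na*Nd/ni^2 = 3.88e+15 * 4.28e+17 / (1.5e10)^2 = 7.3806e+12
Step 2: ln(7.3806e+12) = 29.6299
Step 3: Vbi = 0.02585 * 29.6299 = 0.766 V

0.766


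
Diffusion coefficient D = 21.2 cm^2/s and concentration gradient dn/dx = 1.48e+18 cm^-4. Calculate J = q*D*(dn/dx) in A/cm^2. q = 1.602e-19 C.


Step 1: J = q * D * (dn/dx)
Step 2: J = 1.602e-19 * 21.2 * 1.48e+18
Step 3: J = 5.03e+00 A/cm^2

5.03e+00


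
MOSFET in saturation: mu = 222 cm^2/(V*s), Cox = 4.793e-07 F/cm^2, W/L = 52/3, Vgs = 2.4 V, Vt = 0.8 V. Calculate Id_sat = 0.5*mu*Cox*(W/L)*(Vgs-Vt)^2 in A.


Step 1: Overdrive voltage Vov = Vgs - Vt = 2.4 - 0.8 = 1.6 V
Step 2: W/L = 52/3 = 17.3333
Step 3: Id = 0.5 * 222 * 4.793e-07 * 17.3333 * 1.6^2
Step 4: Id = 2.36e-03 A

2.36e-03


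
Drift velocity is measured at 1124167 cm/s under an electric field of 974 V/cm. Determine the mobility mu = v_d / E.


Step 1: mu = v_d / E
Step 2: mu = 1124167 / 974
Step 3: mu = 1154.18 cm^2/(V*s)

1154.18


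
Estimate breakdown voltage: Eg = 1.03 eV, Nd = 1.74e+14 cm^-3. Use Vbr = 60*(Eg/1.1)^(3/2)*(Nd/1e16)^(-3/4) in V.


Step 1: Eg/1.1 = 1.03/1.1 = 0.936364
Step 2: (Eg/1.1)^1.5 = 0.936364^1.5 = 0.906081
Step 3: (Nd/1e16)^(-0.75) = (0.0174)^(-0.75) = 20.873153
Step 4: Vbr = 60 * 0.906081 * 20.873153 = 1134.8 V

1134.8


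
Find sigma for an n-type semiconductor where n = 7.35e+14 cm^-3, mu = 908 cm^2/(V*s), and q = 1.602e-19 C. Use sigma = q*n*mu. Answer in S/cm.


Step 1: sigma = q * n * mu
Step 2: sigma = 1.602e-19 * 7.35e+14 * 908
Step 3: sigma = 1.069e-01 S/cm

1.069e-01


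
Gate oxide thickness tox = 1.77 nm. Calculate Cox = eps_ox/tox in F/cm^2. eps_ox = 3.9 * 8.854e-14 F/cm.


Step 1: eps_ox = 3.9 * 8.854e-14 = 3.45306e-13 F/cm
Step 2: tox in cm = 1.77 nm * 1e-7 = 1.7700e-07 cm
Step 3: Cox = 3.45306e-13 / 1.7700e-07 = 1.95e-06 F/cm^2

1.95e-06


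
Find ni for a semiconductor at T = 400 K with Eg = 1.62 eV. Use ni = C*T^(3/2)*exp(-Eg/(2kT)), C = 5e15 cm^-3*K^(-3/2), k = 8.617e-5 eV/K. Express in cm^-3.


Step 1: Compute kT = 8.617e-5 * 400 = 0.034468 eV
Step 2: Exponent = -Eg/(2kT) = -1.62/(2*0.034468) = -23.50006
Step 3: T^(3/2) = 400^1.5 = 8000.00
Step 4: ni = 5e15 * 8000.00 * exp(-23.50006) = 2.49e+09 cm^-3

2.49e+09


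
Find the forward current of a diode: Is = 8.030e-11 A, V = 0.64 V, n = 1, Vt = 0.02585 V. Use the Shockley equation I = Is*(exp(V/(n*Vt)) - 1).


Step 1: V/(n*Vt) = 0.64/(1*0.02585) = 24.7582
Step 2: exp(24.7582) = 5.6539e+10
Step 3: I = 8.030e-11 * (5.6539e+10 - 1) = 4.54e+00 A

4.54e+00


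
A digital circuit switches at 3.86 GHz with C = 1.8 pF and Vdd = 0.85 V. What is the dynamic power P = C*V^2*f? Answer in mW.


Step 1: V^2 = 0.85^2 = 0.7225 V^2
Step 2: P = C*V^2*f = 1.8e-12 F * 0.7225 * 3.86e9 Hz
Step 3: P = 5.01993e-03 W
Step 4: P = 5.02 mW

5.02


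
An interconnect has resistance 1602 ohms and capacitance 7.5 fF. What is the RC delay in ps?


Step 1: tau = R * C
Step 2: tau = 1602 * 7.5 fF = 1602 * 7.5e-15 F
Step 3: tau = 1.2015e-11 s = 12.015 ps

12.015


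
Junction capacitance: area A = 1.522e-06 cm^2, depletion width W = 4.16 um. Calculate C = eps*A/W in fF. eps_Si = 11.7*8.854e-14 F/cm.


Step 1: eps_Si = 11.7 * 8.854e-14 = 1.035918e-12 F/cm
Step 2: W in cm = 4.16 * 1e-4 = 4.16e-04 cm
Step 3: C = 1.035918e-12 * 1.522e-06 / 4.16e-04 = 3.790065e-15 F
Step 4: C = 3.79 fF

3.79


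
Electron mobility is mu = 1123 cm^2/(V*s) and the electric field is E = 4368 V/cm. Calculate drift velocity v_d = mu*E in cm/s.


Step 1: v_d = mu * E
Step 2: v_d = 1123 * 4368 = 4905264
Step 3: v_d = 4.91e+06 cm/s

4.91e+06


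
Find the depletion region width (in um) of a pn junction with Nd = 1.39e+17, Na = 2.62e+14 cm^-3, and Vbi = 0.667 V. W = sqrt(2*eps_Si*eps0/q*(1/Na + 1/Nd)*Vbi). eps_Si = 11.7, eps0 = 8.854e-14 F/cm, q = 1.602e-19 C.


Step 1: 1/Na + 1/Nd = 1/2.62e+14 + 1/1.39e+17 = 3.82399e-15
Step 2: 2*eps*eps0/q = 2*11.7*8.854e-14/1.602e-19 = 1.293281e+07
Step 3: W^2 = 1.293281e+07 * 3.82399e-15 * 0.667 = 3.29864e-08
Step 4: W = sqrt(3.29864e-08) = 1.816e-04 cm = 1.816 um

1.816


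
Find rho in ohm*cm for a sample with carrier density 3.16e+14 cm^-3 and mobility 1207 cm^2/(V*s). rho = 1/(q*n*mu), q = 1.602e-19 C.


Step 1: sigma = q * n * mu = 1.602e-19 * 3.16e+14 * 1207 = 6.11022e-02 S/cm
Step 2: rho = 1 / sigma = 1 / 6.11022e-02 = 16.37 ohm*cm

16.37


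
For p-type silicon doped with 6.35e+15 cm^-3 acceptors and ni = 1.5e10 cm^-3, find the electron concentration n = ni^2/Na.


Step 1: Majority hole concentration p ≈ Na = 6.35e+15 cm^-3
Step 2: n = ni^2 / Na = (1.5e10)^2 / 6.35e+15
Step 3: n = 3.54e+04 cm^-3

3.54e+04


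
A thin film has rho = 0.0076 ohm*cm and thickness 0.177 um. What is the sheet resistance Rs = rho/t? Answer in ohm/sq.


Step 1: Convert thickness to cm: t = 0.177 um = 1.7700e-05 cm
Step 2: Rs = rho / t = 0.0076 / 1.7700e-05
Step 3: Rs = 429.4 ohm/sq

429.4


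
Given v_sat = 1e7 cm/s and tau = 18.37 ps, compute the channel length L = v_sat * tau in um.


Step 1: tau in seconds = 18.37 ps * 1e-12 = 1.8370e-11 s
Step 2: L = v_sat * tau = 1e7 * 1.8370e-11 = 1.8370e-04 cm
Step 3: L in um = 1.8370e-04 * 1e4 = 1.837 um

1.837


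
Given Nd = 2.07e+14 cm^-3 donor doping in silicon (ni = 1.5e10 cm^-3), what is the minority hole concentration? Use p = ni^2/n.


Step 1: Since Nd >> ni, n ≈ Nd = 2.07e+14 cm^-3
Step 2: p = ni^2 / n = (1.5e10)^2 / 2.07e+14
Step 3: p = 2.25e20 / 2.07e+14 = 1.09e+06 cm^-3

1.09e+06


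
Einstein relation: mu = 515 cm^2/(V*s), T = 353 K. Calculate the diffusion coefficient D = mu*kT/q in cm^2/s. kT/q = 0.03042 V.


Step 1: D = mu * (kT/q)
Step 2: D = 515 * 0.03042
Step 3: D = 15.67 cm^2/s

15.67


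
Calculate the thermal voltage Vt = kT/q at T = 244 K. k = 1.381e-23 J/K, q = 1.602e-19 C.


Step 1: kT = 1.381e-23 * 244 = 3.36964e-21 J
Step 2: Vt = kT/q = 3.36964e-21 / 1.602e-19
Step 3: Vt = 0.02103 V

0.02103


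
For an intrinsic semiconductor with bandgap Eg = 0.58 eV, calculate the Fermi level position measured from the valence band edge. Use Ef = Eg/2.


Step 1: For an intrinsic semiconductor, the Fermi level sits at midgap.
Step 2: Ef = Eg / 2 = 0.58 / 2 = 0.29 eV

0.29


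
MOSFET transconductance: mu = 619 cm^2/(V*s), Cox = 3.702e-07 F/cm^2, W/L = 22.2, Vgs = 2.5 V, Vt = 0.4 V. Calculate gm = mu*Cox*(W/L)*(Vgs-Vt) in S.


Step 1: Vov = Vgs - Vt = 2.5 - 0.4 = 2.1 V
Step 2: gm = mu * Cox * (W/L) * Vov
Step 3: gm = 619 * 3.702e-07 * 22.2 * 2.1 = 1.07e-02 S

1.07e-02


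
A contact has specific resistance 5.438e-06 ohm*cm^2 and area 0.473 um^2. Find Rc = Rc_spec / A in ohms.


Step 1: Convert area to cm^2: 0.473 um^2 = 4.7300e-09 cm^2
Step 2: Rc = Rc_spec / A = 5.438e-06 / 4.7300e-09
Step 3: Rc = 1.15e+03 ohms

1.15e+03


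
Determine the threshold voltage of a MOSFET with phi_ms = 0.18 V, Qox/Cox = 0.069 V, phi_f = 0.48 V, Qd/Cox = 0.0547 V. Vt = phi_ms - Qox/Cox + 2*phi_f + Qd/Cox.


Step 1: Vt = phi_ms - Qox/Cox + 2*phi_f + Qd/Cox
Step 2: Vt = 0.18 - 0.069 + 2*0.48 + 0.0547
Step 3: Vt = 0.18 - 0.069 + 0.96 + 0.0547
Step 4: Vt = 1.1257 V

1.1257


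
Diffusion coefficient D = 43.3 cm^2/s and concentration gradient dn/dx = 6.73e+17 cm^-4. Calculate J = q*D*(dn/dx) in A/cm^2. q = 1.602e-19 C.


Step 1: J = q * D * (dn/dx)
Step 2: J = 1.602e-19 * 43.3 * 6.73e+17
Step 3: J = 4.67e+00 A/cm^2

4.67e+00


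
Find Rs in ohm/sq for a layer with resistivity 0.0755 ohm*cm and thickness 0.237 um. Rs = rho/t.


Step 1: Convert thickness to cm: t = 0.237 um = 2.3700e-05 cm
Step 2: Rs = rho / t = 0.0755 / 2.3700e-05
Step 3: Rs = 3185.7 ohm/sq

3185.7


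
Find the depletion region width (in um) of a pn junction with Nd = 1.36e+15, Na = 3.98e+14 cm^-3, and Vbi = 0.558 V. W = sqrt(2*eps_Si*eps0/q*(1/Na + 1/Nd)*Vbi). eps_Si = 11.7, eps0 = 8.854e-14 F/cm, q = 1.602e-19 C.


Step 1: 1/Na + 1/Nd = 1/3.98e+14 + 1/1.36e+15 = 3.24786e-15
Step 2: 2*eps*eps0/q = 2*11.7*8.854e-14/1.602e-19 = 1.293281e+07
Step 3: W^2 = 1.293281e+07 * 3.24786e-15 * 0.558 = 2.34382e-08
Step 4: W = sqrt(2.34382e-08) = 1.531e-04 cm = 1.531 um

1.531


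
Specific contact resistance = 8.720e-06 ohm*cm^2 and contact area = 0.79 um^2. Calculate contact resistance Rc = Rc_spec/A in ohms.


Step 1: Convert area to cm^2: 0.79 um^2 = 7.9000e-09 cm^2
Step 2: Rc = Rc_spec / A = 8.720e-06 / 7.9000e-09
Step 3: Rc = 1.10e+03 ohms

1.10e+03


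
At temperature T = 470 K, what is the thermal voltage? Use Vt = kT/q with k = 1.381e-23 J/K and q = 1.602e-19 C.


Step 1: kT = 1.381e-23 * 470 = 6.4907e-21 J
Step 2: Vt = kT/q = 6.4907e-21 / 1.602e-19
Step 3: Vt = 0.04052 V

0.04052


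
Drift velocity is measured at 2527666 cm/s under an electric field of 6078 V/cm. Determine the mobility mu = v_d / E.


Step 1: mu = v_d / E
Step 2: mu = 2527666 / 6078
Step 3: mu = 415.87 cm^2/(V*s)

415.87


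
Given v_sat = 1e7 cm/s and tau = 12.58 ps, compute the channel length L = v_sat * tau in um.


Step 1: tau in seconds = 12.58 ps * 1e-12 = 1.2580e-11 s
Step 2: L = v_sat * tau = 1e7 * 1.2580e-11 = 1.2580e-04 cm
Step 3: L in um = 1.2580e-04 * 1e4 = 1.258 um

1.258


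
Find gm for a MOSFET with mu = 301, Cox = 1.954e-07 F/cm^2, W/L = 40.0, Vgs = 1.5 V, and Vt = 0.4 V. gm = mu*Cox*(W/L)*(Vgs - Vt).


Step 1: Vov = Vgs - Vt = 1.5 - 0.4 = 1.1 V
Step 2: gm = mu * Cox * (W/L) * Vov
Step 3: gm = 301 * 1.954e-07 * 40.0 * 1.1 = 2.59e-03 S

2.59e-03


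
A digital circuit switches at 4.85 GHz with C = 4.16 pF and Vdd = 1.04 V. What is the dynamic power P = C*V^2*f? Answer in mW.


Step 1: V^2 = 1.04^2 = 1.0816 V^2
Step 2: P = C*V^2*f = 4.16e-12 F * 1.0816 * 4.85e9 Hz
Step 3: P = 2.18223616e-02 W
Step 4: P = 21.822 mW

21.822


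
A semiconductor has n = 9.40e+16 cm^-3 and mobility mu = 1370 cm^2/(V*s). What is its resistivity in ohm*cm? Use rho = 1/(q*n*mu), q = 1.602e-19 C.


Step 1: sigma = q * n * mu = 1.602e-19 * 9.40e+16 * 1370 = 2.06306e+01 S/cm
Step 2: rho = 1 / sigma = 1 / 2.06306e+01 = 0.04847 ohm*cm

0.04847


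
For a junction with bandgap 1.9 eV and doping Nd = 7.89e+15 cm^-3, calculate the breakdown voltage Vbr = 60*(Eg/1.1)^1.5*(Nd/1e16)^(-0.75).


Step 1: Eg/1.1 = 1.9/1.1 = 1.727273
Step 2: (Eg/1.1)^1.5 = 1.727273^1.5 = 2.270082
Step 3: (Nd/1e16)^(-0.75) = (0.789)^(-0.75) = 1.194517
Step 4: Vbr = 60 * 2.270082 * 1.194517 = 162.7 V

162.7


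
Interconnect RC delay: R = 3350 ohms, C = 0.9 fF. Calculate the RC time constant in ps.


Step 1: tau = R * C
Step 2: tau = 3350 * 0.9 fF = 3350 * 9.0e-16 F
Step 3: tau = 3.015e-12 s = 3.015 ps

3.015


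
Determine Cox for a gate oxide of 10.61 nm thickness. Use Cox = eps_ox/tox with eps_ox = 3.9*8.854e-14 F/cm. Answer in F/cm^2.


Step 1: eps_ox = 3.9 * 8.854e-14 = 3.45306e-13 F/cm
Step 2: tox in cm = 10.61 nm * 1e-7 = 1.0610e-06 cm
Step 3: Cox = 3.45306e-13 / 1.0610e-06 = 3.25e-07 F/cm^2

3.25e-07


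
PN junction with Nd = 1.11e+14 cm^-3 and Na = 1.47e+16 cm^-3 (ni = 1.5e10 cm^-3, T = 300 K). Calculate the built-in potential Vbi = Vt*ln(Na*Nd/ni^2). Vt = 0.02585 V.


Step 1: Compute Na*Nd/ni^2 = 1.47e+16 * 1.11e+14 / (1.5e10)^2 = 7.2520e+09
Step 2: ln(7.2520e+09) = 22.7045
Step 3: Vbi = 0.02585 * 22.7045 = 0.587 V

0.587


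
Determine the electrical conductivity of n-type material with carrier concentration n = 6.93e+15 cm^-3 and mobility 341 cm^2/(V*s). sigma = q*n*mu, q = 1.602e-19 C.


Step 1: sigma = q * n * mu
Step 2: sigma = 1.602e-19 * 6.93e+15 * 341
Step 3: sigma = 3.786e-01 S/cm

3.786e-01


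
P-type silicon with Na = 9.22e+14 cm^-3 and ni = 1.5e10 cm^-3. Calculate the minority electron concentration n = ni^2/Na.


Step 1: Majority hole concentration p ≈ Na = 9.22e+14 cm^-3
Step 2: n = ni^2 / Na = (1.5e10)^2 / 9.22e+14
Step 3: n = 2.44e+05 cm^-3

2.44e+05


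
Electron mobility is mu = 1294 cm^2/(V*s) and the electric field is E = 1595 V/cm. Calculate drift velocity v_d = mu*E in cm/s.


Step 1: v_d = mu * E
Step 2: v_d = 1294 * 1595 = 2063930
Step 3: v_d = 2.06e+06 cm/s

2.06e+06


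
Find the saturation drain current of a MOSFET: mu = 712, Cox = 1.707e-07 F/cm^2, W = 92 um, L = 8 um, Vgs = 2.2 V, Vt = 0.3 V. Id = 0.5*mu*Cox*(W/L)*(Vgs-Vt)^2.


Step 1: Overdrive voltage Vov = Vgs - Vt = 2.2 - 0.3 = 1.9 V
Step 2: W/L = 92/8 = 11.5
Step 3: Id = 0.5 * 712 * 1.707e-07 * 11.5 * 1.9^2
Step 4: Id = 2.52e-03 A

2.52e-03


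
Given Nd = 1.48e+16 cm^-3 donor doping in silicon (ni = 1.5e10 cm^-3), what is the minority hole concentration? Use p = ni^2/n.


Step 1: Since Nd >> ni, n ≈ Nd = 1.48e+16 cm^-3
Step 2: p = ni^2 / n = (1.5e10)^2 / 1.48e+16
Step 3: p = 2.25e20 / 1.48e+16 = 1.52e+04 cm^-3

1.52e+04


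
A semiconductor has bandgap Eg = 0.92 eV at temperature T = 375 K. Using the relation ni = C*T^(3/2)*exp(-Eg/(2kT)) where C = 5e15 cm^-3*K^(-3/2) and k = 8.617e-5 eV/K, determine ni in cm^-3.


Step 1: Compute kT = 8.617e-5 * 375 = 0.03231375 eV
Step 2: Exponent = -Eg/(2kT) = -0.92/(2*0.03231375) = -14.23543
Step 3: T^(3/2) = 375^1.5 = 7261.84
Step 4: ni = 5e15 * 7261.84 * exp(-14.23543) = 2.39e+13 cm^-3

2.39e+13


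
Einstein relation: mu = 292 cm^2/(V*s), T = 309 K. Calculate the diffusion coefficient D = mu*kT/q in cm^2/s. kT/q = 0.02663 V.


Step 1: D = mu * (kT/q)
Step 2: D = 292 * 0.02663
Step 3: D = 7.78 cm^2/s

7.78


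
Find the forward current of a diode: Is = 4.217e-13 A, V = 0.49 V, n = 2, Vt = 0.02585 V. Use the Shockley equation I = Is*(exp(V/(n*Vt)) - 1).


Step 1: V/(n*Vt) = 0.49/(2*0.02585) = 9.4778
Step 2: exp(9.4778) = 1.3066e+04
Step 3: I = 4.217e-13 * (1.3066e+04 - 1) = 5.51e-09 A

5.51e-09


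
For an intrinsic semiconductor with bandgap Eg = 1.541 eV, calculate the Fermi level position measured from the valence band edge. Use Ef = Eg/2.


Step 1: For an intrinsic semiconductor, the Fermi level sits at midgap.
Step 2: Ef = Eg / 2 = 1.541 / 2 = 0.7705 eV

0.7705


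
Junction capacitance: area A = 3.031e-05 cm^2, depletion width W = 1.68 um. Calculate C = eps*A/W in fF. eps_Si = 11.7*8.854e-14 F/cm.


Step 1: eps_Si = 11.7 * 8.854e-14 = 1.035918e-12 F/cm
Step 2: W in cm = 1.68 * 1e-4 = 1.68e-04 cm
Step 3: C = 1.035918e-12 * 3.031e-05 / 1.68e-04 = 1.868969e-13 F
Step 4: C = 186.9 fF

186.9


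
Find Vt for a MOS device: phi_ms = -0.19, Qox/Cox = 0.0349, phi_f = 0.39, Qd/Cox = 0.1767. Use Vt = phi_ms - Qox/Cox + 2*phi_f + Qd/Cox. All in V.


Step 1: Vt = phi_ms - Qox/Cox + 2*phi_f + Qd/Cox
Step 2: Vt = -0.19 - 0.0349 + 2*0.39 + 0.1767
Step 3: Vt = -0.19 - 0.0349 + 0.78 + 0.1767
Step 4: Vt = 0.7318 V

0.7318


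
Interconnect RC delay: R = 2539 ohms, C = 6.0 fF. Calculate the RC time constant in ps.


Step 1: tau = R * C
Step 2: tau = 2539 * 6.0 fF = 2539 * 6.0e-15 F
Step 3: tau = 1.5234e-11 s = 15.234 ps

15.234


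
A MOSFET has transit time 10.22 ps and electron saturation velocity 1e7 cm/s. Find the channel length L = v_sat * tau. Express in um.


Step 1: tau in seconds = 10.22 ps * 1e-12 = 1.0220e-11 s
Step 2: L = v_sat * tau = 1e7 * 1.0220e-11 = 1.0220e-04 cm
Step 3: L in um = 1.0220e-04 * 1e4 = 1.022 um

1.022


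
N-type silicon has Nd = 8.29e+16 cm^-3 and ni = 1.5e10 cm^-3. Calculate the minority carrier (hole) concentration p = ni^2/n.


Step 1: Since Nd >> ni, n ≈ Nd = 8.29e+16 cm^-3
Step 2: p = ni^2 / n = (1.5e10)^2 / 8.29e+16
Step 3: p = 2.25e20 / 8.29e+16 = 2.71e+03 cm^-3

2.71e+03


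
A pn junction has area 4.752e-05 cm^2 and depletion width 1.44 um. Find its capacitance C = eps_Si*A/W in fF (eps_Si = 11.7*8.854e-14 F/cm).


Step 1: eps_Si = 11.7 * 8.854e-14 = 1.035918e-12 F/cm
Step 2: W in cm = 1.44 * 1e-4 = 1.44e-04 cm
Step 3: C = 1.035918e-12 * 4.752e-05 / 1.44e-04 = 3.418529e-13 F
Step 4: C = 341.85 fF

341.85


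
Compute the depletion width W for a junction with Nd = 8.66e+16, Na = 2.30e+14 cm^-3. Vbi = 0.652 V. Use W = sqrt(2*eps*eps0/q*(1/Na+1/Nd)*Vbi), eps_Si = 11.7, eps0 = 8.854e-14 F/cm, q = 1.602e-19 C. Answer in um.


Step 1: 1/Na + 1/Nd = 1/2.30e+14 + 1/8.66e+16 = 4.35937e-15
Step 2: 2*eps*eps0/q = 2*11.7*8.854e-14/1.602e-19 = 1.293281e+07
Step 3: W^2 = 1.293281e+07 * 4.35937e-15 * 0.652 = 3.67590e-08
Step 4: W = sqrt(3.67590e-08) = 1.917e-04 cm = 1.917 um

1.917


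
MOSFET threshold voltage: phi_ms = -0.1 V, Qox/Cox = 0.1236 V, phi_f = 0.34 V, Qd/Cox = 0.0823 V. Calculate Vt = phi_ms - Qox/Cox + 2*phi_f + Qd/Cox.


Step 1: Vt = phi_ms - Qox/Cox + 2*phi_f + Qd/Cox
Step 2: Vt = -0.1 - 0.1236 + 2*0.34 + 0.0823
Step 3: Vt = -0.1 - 0.1236 + 0.68 + 0.0823
Step 4: Vt = 0.5387 V

0.5387


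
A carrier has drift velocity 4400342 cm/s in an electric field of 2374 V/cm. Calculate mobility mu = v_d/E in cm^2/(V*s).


Step 1: mu = v_d / E
Step 2: mu = 4400342 / 2374
Step 3: mu = 1853.56 cm^2/(V*s)

1853.56


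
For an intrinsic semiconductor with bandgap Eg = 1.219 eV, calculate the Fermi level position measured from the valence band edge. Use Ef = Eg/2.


Step 1: For an intrinsic semiconductor, the Fermi level sits at midgap.
Step 2: Ef = Eg / 2 = 1.219 / 2 = 0.6095 eV

0.6095


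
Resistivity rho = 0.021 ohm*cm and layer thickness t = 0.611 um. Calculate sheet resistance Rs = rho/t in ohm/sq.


Step 1: Convert thickness to cm: t = 0.611 um = 6.1100e-05 cm
Step 2: Rs = rho / t = 0.021 / 6.1100e-05
Step 3: Rs = 343.7 ohm/sq

343.7


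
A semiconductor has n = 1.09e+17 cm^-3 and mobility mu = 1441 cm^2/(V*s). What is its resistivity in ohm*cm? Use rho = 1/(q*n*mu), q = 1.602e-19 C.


Step 1: sigma = q * n * mu = 1.602e-19 * 1.09e+17 * 1441 = 2.51625e+01 S/cm
Step 2: rho = 1 / sigma = 1 / 2.51625e+01 = 0.03974 ohm*cm

0.03974


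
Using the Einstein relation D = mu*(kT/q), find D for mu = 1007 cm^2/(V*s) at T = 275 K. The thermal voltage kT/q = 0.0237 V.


Step 1: D = mu * (kT/q)
Step 2: D = 1007 * 0.0237
Step 3: D = 23.87 cm^2/s

23.87


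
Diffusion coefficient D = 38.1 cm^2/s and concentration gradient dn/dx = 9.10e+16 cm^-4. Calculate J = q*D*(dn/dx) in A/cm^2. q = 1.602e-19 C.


Step 1: J = q * D * (dn/dx)
Step 2: J = 1.602e-19 * 38.1 * 9.10e+16
Step 3: J = 5.55e-01 A/cm^2

5.55e-01


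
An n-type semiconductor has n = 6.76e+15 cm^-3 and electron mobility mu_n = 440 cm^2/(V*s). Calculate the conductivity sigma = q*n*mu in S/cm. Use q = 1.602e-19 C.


Step 1: sigma = q * n * mu
Step 2: sigma = 1.602e-19 * 6.76e+15 * 440
Step 3: sigma = 4.765e-01 S/cm

4.765e-01


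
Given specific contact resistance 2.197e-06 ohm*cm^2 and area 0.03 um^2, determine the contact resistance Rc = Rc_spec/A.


Step 1: Convert area to cm^2: 0.03 um^2 = 3.0000e-10 cm^2
Step 2: Rc = Rc_spec / A = 2.197e-06 / 3.0000e-10
Step 3: Rc = 7.32e+03 ohms

7.32e+03


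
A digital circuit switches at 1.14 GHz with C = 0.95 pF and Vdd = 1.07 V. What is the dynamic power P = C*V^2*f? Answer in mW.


Step 1: V^2 = 1.07^2 = 1.1449 V^2
Step 2: P = C*V^2*f = 0.95e-12 F * 1.1449 * 1.14e9 Hz
Step 3: P = 1.2399267e-03 W
Step 4: P = 1.24 mW

1.24


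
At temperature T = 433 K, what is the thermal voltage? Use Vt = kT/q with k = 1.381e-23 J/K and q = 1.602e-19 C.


Step 1: kT = 1.381e-23 * 433 = 5.97973e-21 J
Step 2: Vt = kT/q = 5.97973e-21 / 1.602e-19
Step 3: Vt = 0.03733 V

0.03733


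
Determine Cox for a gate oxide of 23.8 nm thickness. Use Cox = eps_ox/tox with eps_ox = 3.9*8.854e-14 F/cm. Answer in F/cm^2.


Step 1: eps_ox = 3.9 * 8.854e-14 = 3.45306e-13 F/cm
Step 2: tox in cm = 23.8 nm * 1e-7 = 2.3800e-06 cm
Step 3: Cox = 3.45306e-13 / 2.3800e-06 = 1.45e-07 F/cm^2

1.45e-07


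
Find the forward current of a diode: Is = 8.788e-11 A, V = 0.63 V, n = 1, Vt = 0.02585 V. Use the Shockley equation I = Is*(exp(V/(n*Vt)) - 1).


Step 1: V/(n*Vt) = 0.63/(1*0.02585) = 24.3714
Step 2: exp(24.3714) = 3.8403e+10
Step 3: I = 8.788e-11 * (3.8403e+10 - 1) = 3.37e+00 A

3.37e+00


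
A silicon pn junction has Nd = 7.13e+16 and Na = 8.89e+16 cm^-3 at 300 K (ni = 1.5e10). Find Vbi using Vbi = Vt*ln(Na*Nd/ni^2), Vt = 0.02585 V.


Step 1: Compute Na*Nd/ni^2 = 8.89e+16 * 7.13e+16 / (1.5e10)^2 = 2.8171e+13
Step 2: ln(2.8171e+13) = 30.9693
Step 3: Vbi = 0.02585 * 30.9693 = 0.801 V

0.801


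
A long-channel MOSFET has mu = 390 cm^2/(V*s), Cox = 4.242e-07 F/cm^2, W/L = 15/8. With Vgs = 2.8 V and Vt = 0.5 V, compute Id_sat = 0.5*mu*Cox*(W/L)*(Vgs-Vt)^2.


Step 1: Overdrive voltage Vov = Vgs - Vt = 2.8 - 0.5 = 2.3 V
Step 2: W/L = 15/8 = 1.875
Step 3: Id = 0.5 * 390 * 4.242e-07 * 1.875 * 2.3^2
Step 4: Id = 8.20e-04 A

8.20e-04


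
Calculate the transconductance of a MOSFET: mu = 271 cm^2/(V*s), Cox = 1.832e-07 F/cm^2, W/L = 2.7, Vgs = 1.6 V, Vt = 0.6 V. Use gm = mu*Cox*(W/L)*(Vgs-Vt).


Step 1: Vov = Vgs - Vt = 1.6 - 0.6 = 1.0 V
Step 2: gm = mu * Cox * (W/L) * Vov
Step 3: gm = 271 * 1.832e-07 * 2.7 * 1.0 = 1.34e-04 S

1.34e-04


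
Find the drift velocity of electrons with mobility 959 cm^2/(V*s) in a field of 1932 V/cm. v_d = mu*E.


Step 1: v_d = mu * E
Step 2: v_d = 959 * 1932 = 1852788
Step 3: v_d = 1.85e+06 cm/s

1.85e+06


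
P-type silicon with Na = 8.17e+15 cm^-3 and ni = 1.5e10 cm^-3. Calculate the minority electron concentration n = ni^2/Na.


Step 1: Majority hole concentration p ≈ Na = 8.17e+15 cm^-3
Step 2: n = ni^2 / Na = (1.5e10)^2 / 8.17e+15
Step 3: n = 2.75e+04 cm^-3

2.75e+04


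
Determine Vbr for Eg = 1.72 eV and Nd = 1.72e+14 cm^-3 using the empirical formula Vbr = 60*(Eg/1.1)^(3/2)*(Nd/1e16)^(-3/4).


Step 1: Eg/1.1 = 1.72/1.1 = 1.563636
Step 2: (Eg/1.1)^1.5 = 1.563636^1.5 = 1.955255
Step 3: (Nd/1e16)^(-0.75) = (0.0172)^(-0.75) = 21.054923
Step 4: Vbr = 60 * 1.955255 * 21.054923 = 2470.1 V

2470.1


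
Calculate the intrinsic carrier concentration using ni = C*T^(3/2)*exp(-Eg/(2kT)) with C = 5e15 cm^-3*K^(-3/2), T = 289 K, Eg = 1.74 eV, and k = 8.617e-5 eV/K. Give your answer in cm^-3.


Step 1: Compute kT = 8.617e-5 * 289 = 0.02490313 eV
Step 2: Exponent = -Eg/(2kT) = -1.74/(2*0.02490313) = -34.93537
Step 3: T^(3/2) = 289^1.5 = 4913.00
Step 4: ni = 5e15 * 4913.00 * exp(-34.93537) = 1.65e+04 cm^-3

1.65e+04


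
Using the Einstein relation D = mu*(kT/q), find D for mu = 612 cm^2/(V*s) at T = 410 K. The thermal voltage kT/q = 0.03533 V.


Step 1: D = mu * (kT/q)
Step 2: D = 612 * 0.03533
Step 3: D = 21.62 cm^2/s

21.62


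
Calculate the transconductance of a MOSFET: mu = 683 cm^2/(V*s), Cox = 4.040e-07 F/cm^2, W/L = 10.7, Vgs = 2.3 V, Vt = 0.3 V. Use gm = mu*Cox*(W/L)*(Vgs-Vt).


Step 1: Vov = Vgs - Vt = 2.3 - 0.3 = 2.0 V
Step 2: gm = mu * Cox * (W/L) * Vov
Step 3: gm = 683 * 4.040e-07 * 10.7 * 2.0 = 5.90e-03 S

5.90e-03


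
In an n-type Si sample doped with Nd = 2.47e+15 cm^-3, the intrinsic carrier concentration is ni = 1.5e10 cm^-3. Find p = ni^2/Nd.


Step 1: Since Nd >> ni, n ≈ Nd = 2.47e+15 cm^-3
Step 2: p = ni^2 / n = (1.5e10)^2 / 2.47e+15
Step 3: p = 2.25e20 / 2.47e+15 = 9.11e+04 cm^-3

9.11e+04


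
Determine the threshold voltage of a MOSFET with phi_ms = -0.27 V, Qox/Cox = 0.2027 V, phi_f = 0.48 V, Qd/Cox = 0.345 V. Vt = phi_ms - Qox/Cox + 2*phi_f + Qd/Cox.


Step 1: Vt = phi_ms - Qox/Cox + 2*phi_f + Qd/Cox
Step 2: Vt = -0.27 - 0.2027 + 2*0.48 + 0.345
Step 3: Vt = -0.27 - 0.2027 + 0.96 + 0.345
Step 4: Vt = 0.8323 V

0.8323


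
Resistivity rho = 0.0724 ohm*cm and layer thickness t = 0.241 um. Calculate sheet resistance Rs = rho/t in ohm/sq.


Step 1: Convert thickness to cm: t = 0.241 um = 2.4100e-05 cm
Step 2: Rs = rho / t = 0.0724 / 2.4100e-05
Step 3: Rs = 3004.1 ohm/sq

3004.1


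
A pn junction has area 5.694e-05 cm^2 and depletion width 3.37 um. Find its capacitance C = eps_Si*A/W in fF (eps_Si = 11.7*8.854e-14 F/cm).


Step 1: eps_Si = 11.7 * 8.854e-14 = 1.035918e-12 F/cm
Step 2: W in cm = 3.37 * 1e-4 = 3.37e-04 cm
Step 3: C = 1.035918e-12 * 5.694e-05 / 3.37e-04 = 1.750302e-13 F
Step 4: C = 175.03 fF

175.03


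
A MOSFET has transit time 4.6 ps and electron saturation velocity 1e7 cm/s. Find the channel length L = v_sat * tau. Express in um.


Step 1: tau in seconds = 4.6 ps * 1e-12 = 4.6000e-12 s
Step 2: L = v_sat * tau = 1e7 * 4.6000e-12 = 4.6000e-05 cm
Step 3: L in um = 4.6000e-05 * 1e4 = 0.46 um

0.46


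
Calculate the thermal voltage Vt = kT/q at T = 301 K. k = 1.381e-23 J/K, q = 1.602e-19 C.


Step 1: kT = 1.381e-23 * 301 = 4.15681e-21 J
Step 2: Vt = kT/q = 4.15681e-21 / 1.602e-19
Step 3: Vt = 0.02595 V

0.02595


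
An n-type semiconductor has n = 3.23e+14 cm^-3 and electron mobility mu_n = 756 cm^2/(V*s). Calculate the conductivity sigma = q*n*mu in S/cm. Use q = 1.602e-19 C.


Step 1: sigma = q * n * mu
Step 2: sigma = 1.602e-19 * 3.23e+14 * 756
Step 3: sigma = 3.912e-02 S/cm

3.912e-02


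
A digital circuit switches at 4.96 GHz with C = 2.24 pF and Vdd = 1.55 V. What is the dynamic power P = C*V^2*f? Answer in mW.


Step 1: V^2 = 1.55^2 = 2.4025 V^2
Step 2: P = C*V^2*f = 2.24e-12 F * 2.4025 * 4.96e9 Hz
Step 3: P = 2.6692736e-02 W
Step 4: P = 26.693 mW

26.693


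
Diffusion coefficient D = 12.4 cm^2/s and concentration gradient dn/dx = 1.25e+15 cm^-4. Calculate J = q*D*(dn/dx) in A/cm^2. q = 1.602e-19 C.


Step 1: J = q * D * (dn/dx)
Step 2: J = 1.602e-19 * 12.4 * 1.25e+15
Step 3: J = 2.48e-03 A/cm^2

2.48e-03


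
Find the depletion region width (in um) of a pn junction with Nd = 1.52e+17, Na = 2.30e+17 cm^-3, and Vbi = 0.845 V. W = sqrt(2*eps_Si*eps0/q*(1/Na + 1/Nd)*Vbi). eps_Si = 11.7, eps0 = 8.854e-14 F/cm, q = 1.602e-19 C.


Step 1: 1/Na + 1/Nd = 1/2.30e+17 + 1/1.52e+17 = 1.09268e-17
Step 2: 2*eps*eps0/q = 2*11.7*8.854e-14/1.602e-19 = 1.293281e+07
Step 3: W^2 = 1.293281e+07 * 1.09268e-17 * 0.845 = 1.19411e-10
Step 4: W = sqrt(1.19411e-10) = 1.093e-05 cm = 0.1093 um

0.1093


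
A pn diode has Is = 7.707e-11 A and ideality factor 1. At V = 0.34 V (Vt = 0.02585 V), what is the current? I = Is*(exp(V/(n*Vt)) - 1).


Step 1: V/(n*Vt) = 0.34/(1*0.02585) = 13.1528
Step 2: exp(13.1528) = 5.1545e+05
Step 3: I = 7.707e-11 * (5.1545e+05 - 1) = 3.97e-05 A

3.97e-05


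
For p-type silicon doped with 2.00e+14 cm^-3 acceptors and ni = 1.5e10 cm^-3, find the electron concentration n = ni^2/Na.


Step 1: Majority hole concentration p ≈ Na = 2.00e+14 cm^-3
Step 2: n = ni^2 / Na = (1.5e10)^2 / 2.00e+14
Step 3: n = 1.13e+06 cm^-3

1.13e+06


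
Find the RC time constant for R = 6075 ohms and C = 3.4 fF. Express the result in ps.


Step 1: tau = R * C
Step 2: tau = 6075 * 3.4 fF = 6075 * 3.4e-15 F
Step 3: tau = 2.0655e-11 s = 20.655 ps

20.655


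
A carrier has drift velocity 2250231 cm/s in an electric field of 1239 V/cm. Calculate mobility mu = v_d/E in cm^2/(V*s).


Step 1: mu = v_d / E
Step 2: mu = 2250231 / 1239
Step 3: mu = 1816.17 cm^2/(V*s)

1816.17


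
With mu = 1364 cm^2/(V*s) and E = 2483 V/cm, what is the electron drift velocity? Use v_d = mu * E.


Step 1: v_d = mu * E
Step 2: v_d = 1364 * 2483 = 3386812
Step 3: v_d = 3.39e+06 cm/s

3.39e+06


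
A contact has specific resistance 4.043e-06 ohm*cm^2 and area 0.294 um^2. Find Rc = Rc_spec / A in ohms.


Step 1: Convert area to cm^2: 0.294 um^2 = 2.9400e-09 cm^2
Step 2: Rc = Rc_spec / A = 4.043e-06 / 2.9400e-09
Step 3: Rc = 1.38e+03 ohms

1.38e+03


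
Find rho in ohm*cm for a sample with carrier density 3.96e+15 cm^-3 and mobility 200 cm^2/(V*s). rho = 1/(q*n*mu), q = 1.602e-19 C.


Step 1: sigma = q * n * mu = 1.602e-19 * 3.96e+15 * 200 = 1.26878e-01 S/cm
Step 2: rho = 1 / sigma = 1 / 1.26878e-01 = 7.882 ohm*cm

7.882


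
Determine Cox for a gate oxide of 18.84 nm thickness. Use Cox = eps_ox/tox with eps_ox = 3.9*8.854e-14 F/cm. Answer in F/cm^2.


Step 1: eps_ox = 3.9 * 8.854e-14 = 3.45306e-13 F/cm
Step 2: tox in cm = 18.84 nm * 1e-7 = 1.8840e-06 cm
Step 3: Cox = 3.45306e-13 / 1.8840e-06 = 1.83e-07 F/cm^2

1.83e-07


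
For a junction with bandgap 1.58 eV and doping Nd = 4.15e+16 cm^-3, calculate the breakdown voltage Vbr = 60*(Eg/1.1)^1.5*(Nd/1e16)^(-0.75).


Step 1: Eg/1.1 = 1.58/1.1 = 1.436364
Step 2: (Eg/1.1)^1.5 = 1.436364^1.5 = 1.721459
Step 3: (Nd/1e16)^(-0.75) = (4.15)^(-0.75) = 0.343925
Step 4: Vbr = 60 * 1.721459 * 0.343925 = 35.5 V

35.5


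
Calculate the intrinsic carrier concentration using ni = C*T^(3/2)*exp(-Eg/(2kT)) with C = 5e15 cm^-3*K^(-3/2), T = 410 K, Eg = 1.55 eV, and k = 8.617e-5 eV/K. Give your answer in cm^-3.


Step 1: Compute kT = 8.617e-5 * 410 = 0.0353297 eV
Step 2: Exponent = -Eg/(2kT) = -1.55/(2*0.0353297) = -21.93622
Step 3: T^(3/2) = 410^1.5 = 8301.87
Step 4: ni = 5e15 * 8301.87 * exp(-21.93622) = 1.23e+10 cm^-3

1.23e+10


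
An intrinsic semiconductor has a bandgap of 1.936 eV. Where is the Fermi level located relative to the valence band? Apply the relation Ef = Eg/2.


Step 1: For an intrinsic semiconductor, the Fermi level sits at midgap.
Step 2: Ef = Eg / 2 = 1.936 / 2 = 0.968 eV

0.968


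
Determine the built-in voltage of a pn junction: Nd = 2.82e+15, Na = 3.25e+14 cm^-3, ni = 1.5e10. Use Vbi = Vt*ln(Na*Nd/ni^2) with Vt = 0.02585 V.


Step 1: Compute Na*Nd/ni^2 = 3.25e+14 * 2.82e+15 / (1.5e10)^2 = 4.0733e+09
Step 2: ln(4.0733e+09) = 22.1277
Step 3: Vbi = 0.02585 * 22.1277 = 0.572 V

0.572


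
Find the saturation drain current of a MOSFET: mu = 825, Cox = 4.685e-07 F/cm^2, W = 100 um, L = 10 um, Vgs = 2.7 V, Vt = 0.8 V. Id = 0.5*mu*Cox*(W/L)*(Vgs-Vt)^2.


Step 1: Overdrive voltage Vov = Vgs - Vt = 2.7 - 0.8 = 1.9 V
Step 2: W/L = 100/10 = 10
Step 3: Id = 0.5 * 825 * 4.685e-07 * 10 * 1.9^2
Step 4: Id = 6.98e-03 A

6.98e-03


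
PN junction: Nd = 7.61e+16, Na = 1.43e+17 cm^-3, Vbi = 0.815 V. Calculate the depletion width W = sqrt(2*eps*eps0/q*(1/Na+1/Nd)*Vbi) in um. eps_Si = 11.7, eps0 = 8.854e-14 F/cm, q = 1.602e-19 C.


Step 1: 1/Na + 1/Nd = 1/1.43e+17 + 1/7.61e+16 = 2.01336e-17
Step 2: 2*eps*eps0/q = 2*11.7*8.854e-14/1.602e-19 = 1.293281e+07
Step 3: W^2 = 1.293281e+07 * 2.01336e-17 * 0.815 = 2.12213e-10
Step 4: W = sqrt(2.12213e-10) = 1.457e-05 cm = 0.1457 um

0.1457


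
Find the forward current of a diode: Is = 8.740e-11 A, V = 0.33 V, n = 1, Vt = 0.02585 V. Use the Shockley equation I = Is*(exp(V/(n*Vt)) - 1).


Step 1: V/(n*Vt) = 0.33/(1*0.02585) = 12.7660
Step 2: exp(12.7660) = 3.5011e+05
Step 3: I = 8.740e-11 * (3.5011e+05 - 1) = 3.06e-05 A

3.06e-05


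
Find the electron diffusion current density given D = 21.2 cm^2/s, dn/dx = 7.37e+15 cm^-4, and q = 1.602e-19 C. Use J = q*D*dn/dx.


Step 1: J = q * D * (dn/dx)
Step 2: J = 1.602e-19 * 21.2 * 7.37e+15
Step 3: J = 2.50e-02 A/cm^2

2.50e-02


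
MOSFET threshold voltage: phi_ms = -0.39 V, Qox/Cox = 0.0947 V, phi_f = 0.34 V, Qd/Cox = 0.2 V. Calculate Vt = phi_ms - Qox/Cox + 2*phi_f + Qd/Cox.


Step 1: Vt = phi_ms - Qox/Cox + 2*phi_f + Qd/Cox
Step 2: Vt = -0.39 - 0.0947 + 2*0.34 + 0.2
Step 3: Vt = -0.39 - 0.0947 + 0.68 + 0.2
Step 4: Vt = 0.3953 V

0.3953


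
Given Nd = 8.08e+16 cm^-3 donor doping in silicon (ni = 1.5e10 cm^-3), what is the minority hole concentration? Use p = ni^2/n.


Step 1: Since Nd >> ni, n ≈ Nd = 8.08e+16 cm^-3
Step 2: p = ni^2 / n = (1.5e10)^2 / 8.08e+16
Step 3: p = 2.25e20 / 8.08e+16 = 2.78e+03 cm^-3

2.78e+03


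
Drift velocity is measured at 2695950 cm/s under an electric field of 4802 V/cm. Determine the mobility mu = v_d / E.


Step 1: mu = v_d / E
Step 2: mu = 2695950 / 4802
Step 3: mu = 561.42 cm^2/(V*s)

561.42


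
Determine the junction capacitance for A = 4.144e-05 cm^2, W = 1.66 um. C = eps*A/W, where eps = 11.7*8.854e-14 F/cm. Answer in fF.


Step 1: eps_Si = 11.7 * 8.854e-14 = 1.035918e-12 F/cm
Step 2: W in cm = 1.66 * 1e-4 = 1.66e-04 cm
Step 3: C = 1.035918e-12 * 4.144e-05 / 1.66e-04 = 2.586051e-13 F
Step 4: C = 258.61 fF

258.61


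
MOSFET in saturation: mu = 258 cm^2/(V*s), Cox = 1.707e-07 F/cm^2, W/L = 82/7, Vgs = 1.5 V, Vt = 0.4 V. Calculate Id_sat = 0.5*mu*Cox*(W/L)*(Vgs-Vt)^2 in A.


Step 1: Overdrive voltage Vov = Vgs - Vt = 1.5 - 0.4 = 1.1 V
Step 2: W/L = 82/7 = 11.7143
Step 3: Id = 0.5 * 258 * 1.707e-07 * 11.7143 * 1.1^2
Step 4: Id = 3.12e-04 A

3.12e-04


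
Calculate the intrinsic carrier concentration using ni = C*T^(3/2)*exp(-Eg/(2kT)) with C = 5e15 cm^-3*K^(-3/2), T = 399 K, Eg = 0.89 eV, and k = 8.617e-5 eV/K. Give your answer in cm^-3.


Step 1: Compute kT = 8.617e-5 * 399 = 0.03438183 eV
Step 2: Exponent = -Eg/(2kT) = -0.89/(2*0.03438183) = -12.94288
Step 3: T^(3/2) = 399^1.5 = 7970.02
Step 4: ni = 5e15 * 7970.02 * exp(-12.94288) = 9.54e+13 cm^-3

9.54e+13


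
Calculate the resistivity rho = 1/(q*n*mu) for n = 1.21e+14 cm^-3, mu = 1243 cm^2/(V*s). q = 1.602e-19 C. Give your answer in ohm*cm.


Step 1: sigma = q * n * mu = 1.602e-19 * 1.21e+14 * 1243 = 2.40946e-02 S/cm
Step 2: rho = 1 / sigma = 1 / 2.40946e-02 = 41.5 ohm*cm

41.5


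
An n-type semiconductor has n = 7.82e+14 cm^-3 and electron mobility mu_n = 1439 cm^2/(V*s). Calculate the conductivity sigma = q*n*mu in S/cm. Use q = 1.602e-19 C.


Step 1: sigma = q * n * mu
Step 2: sigma = 1.602e-19 * 7.82e+14 * 1439
Step 3: sigma = 1.803e-01 S/cm

1.803e-01


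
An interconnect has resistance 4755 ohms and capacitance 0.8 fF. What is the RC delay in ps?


Step 1: tau = R * C
Step 2: tau = 4755 * 0.8 fF = 4755 * 8.0e-16 F
Step 3: tau = 3.804e-12 s = 3.804 ps

3.804


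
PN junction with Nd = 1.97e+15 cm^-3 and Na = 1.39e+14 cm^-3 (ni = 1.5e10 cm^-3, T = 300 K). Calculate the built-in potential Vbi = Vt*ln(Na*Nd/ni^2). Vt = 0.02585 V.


Step 1: Compute Na*Nd/ni^2 = 1.39e+14 * 1.97e+15 / (1.5e10)^2 = 1.2170e+09
Step 2: ln(1.2170e+09) = 20.9197
Step 3: Vbi = 0.02585 * 20.9197 = 0.541 V

0.541


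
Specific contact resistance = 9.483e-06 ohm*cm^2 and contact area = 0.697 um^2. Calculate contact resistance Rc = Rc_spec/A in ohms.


Step 1: Convert area to cm^2: 0.697 um^2 = 6.9700e-09 cm^2
Step 2: Rc = Rc_spec / A = 9.483e-06 / 6.9700e-09
Step 3: Rc = 1.36e+03 ohms

1.36e+03


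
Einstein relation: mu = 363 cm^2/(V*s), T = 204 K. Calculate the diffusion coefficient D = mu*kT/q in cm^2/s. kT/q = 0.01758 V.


Step 1: D = mu * (kT/q)
Step 2: D = 363 * 0.01758
Step 3: D = 6.38 cm^2/s

6.38


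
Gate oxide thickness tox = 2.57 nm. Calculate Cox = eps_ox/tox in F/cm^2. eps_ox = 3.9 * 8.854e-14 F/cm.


Step 1: eps_ox = 3.9 * 8.854e-14 = 3.45306e-13 F/cm
Step 2: tox in cm = 2.57 nm * 1e-7 = 2.5700e-07 cm
Step 3: Cox = 3.45306e-13 / 2.5700e-07 = 1.34e-06 F/cm^2

1.34e-06


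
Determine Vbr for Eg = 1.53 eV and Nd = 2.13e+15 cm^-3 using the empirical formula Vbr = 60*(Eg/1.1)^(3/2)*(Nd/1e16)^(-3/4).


Step 1: Eg/1.1 = 1.53/1.1 = 1.390909
Step 2: (Eg/1.1)^1.5 = 1.390909^1.5 = 1.640394
Step 3: (Nd/1e16)^(-0.75) = (0.213)^(-0.75) = 3.189446
Step 4: Vbr = 60 * 1.640394 * 3.189446 = 313.9 V

313.9


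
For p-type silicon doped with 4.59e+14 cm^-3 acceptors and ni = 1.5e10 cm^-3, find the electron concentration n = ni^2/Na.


Step 1: Majority hole concentration p ≈ Na = 4.59e+14 cm^-3
Step 2: n = ni^2 / Na = (1.5e10)^2 / 4.59e+14
Step 3: n = 4.90e+05 cm^-3

4.90e+05


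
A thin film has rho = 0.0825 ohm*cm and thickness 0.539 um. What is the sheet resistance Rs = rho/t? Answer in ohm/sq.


Step 1: Convert thickness to cm: t = 0.539 um = 5.3900e-05 cm
Step 2: Rs = rho / t = 0.0825 / 5.3900e-05
Step 3: Rs = 1530.6 ohm/sq

1530.6


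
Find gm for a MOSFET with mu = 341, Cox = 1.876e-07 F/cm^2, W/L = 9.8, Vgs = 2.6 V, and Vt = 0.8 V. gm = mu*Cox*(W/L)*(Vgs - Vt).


Step 1: Vov = Vgs - Vt = 2.6 - 0.8 = 1.8 V
Step 2: gm = mu * Cox * (W/L) * Vov
Step 3: gm = 341 * 1.876e-07 * 9.8 * 1.8 = 1.13e-03 S

1.13e-03


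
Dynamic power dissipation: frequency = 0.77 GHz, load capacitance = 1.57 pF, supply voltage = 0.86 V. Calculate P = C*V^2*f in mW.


Step 1: V^2 = 0.86^2 = 0.7396 V^2
Step 2: P = C*V^2*f = 1.57e-12 F * 0.7396 * 0.77e9 Hz
Step 3: P = 8.9410244e-04 W
Step 4: P = 0.894 mW

0.894


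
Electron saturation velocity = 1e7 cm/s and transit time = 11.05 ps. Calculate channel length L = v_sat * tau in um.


Step 1: tau in seconds = 11.05 ps * 1e-12 = 1.1050e-11 s
Step 2: L = v_sat * tau = 1e7 * 1.1050e-11 = 1.1050e-04 cm
Step 3: L in um = 1.1050e-04 * 1e4 = 1.105 um

1.105


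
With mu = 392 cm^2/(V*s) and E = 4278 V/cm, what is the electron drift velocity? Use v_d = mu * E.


Step 1: v_d = mu * E
Step 2: v_d = 392 * 4278 = 1676976
Step 3: v_d = 1.68e+06 cm/s

1.68e+06


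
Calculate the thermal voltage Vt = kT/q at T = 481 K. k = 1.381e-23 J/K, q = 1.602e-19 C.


Step 1: kT = 1.381e-23 * 481 = 6.64261e-21 J
Step 2: Vt = kT/q = 6.64261e-21 / 1.602e-19
Step 3: Vt = 0.04146 V

0.04146


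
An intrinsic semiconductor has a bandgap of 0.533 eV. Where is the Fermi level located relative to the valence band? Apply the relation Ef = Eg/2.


Step 1: For an intrinsic semiconductor, the Fermi level sits at midgap.
Step 2: Ef = Eg / 2 = 0.533 / 2 = 0.2665 eV

0.2665


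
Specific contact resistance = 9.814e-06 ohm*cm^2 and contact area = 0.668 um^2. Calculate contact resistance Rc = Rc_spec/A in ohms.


Step 1: Convert area to cm^2: 0.668 um^2 = 6.6800e-09 cm^2
Step 2: Rc = Rc_spec / A = 9.814e-06 / 6.6800e-09
Step 3: Rc = 1.47e+03 ohms

1.47e+03


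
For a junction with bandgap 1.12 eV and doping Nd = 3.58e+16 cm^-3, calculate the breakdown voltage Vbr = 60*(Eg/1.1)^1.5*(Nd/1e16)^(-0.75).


Step 1: Eg/1.1 = 1.12/1.1 = 1.018182
Step 2: (Eg/1.1)^1.5 = 1.018182^1.5 = 1.027397
Step 3: (Nd/1e16)^(-0.75) = (3.58)^(-0.75) = 0.384227
Step 4: Vbr = 60 * 1.027397 * 0.384227 = 23.7 V

23.7


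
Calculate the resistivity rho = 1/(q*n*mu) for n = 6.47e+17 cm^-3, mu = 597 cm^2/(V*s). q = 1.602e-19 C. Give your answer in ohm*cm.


Step 1: sigma = q * n * mu = 1.602e-19 * 6.47e+17 * 597 = 6.18787e+01 S/cm
Step 2: rho = 1 / sigma = 1 / 6.18787e+01 = 0.01616 ohm*cm

0.01616


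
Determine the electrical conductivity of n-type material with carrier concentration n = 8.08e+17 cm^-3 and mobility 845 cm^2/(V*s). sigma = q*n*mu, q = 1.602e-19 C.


Step 1: sigma = q * n * mu
Step 2: sigma = 1.602e-19 * 8.08e+17 * 845
Step 3: sigma = 1.094e+02 S/cm

1.094e+02


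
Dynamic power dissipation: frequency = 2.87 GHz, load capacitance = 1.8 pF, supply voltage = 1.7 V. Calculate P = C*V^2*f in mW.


Step 1: V^2 = 1.7^2 = 2.89 V^2
Step 2: P = C*V^2*f = 1.8e-12 F * 2.89 * 2.87e9 Hz
Step 3: P = 1.492974e-02 W
Step 4: P = 14.93 mW

14.93


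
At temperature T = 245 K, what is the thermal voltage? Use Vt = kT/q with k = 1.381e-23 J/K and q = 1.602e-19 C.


Step 1: kT = 1.381e-23 * 245 = 3.38345e-21 J
Step 2: Vt = kT/q = 3.38345e-21 / 1.602e-19
Step 3: Vt = 0.02112 V

0.02112


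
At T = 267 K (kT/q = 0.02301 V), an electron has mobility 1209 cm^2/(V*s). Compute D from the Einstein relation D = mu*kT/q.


Step 1: D = mu * (kT/q)
Step 2: D = 1209 * 0.02301
Step 3: D = 27.82 cm^2/s

27.82
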